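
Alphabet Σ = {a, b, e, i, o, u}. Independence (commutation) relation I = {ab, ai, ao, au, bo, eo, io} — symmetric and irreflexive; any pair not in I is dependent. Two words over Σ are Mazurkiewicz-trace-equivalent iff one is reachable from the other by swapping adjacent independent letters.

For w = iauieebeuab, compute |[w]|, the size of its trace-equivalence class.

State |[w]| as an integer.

12

#0=i has no predecessor
#1=a has no predecessor
#2=u depends on [0:i]
#3=i depends on [2:u]
#4=e depends on [1:a, 3:i]
#5=e depends on [4:e]
#6=b depends on [5:e]
#7=e depends on [6:b]
#8=u depends on [7:e]
#9=a depends on [7:e]
#10=b depends on [8:u]
sources: [0:i, 1:a]
N(rest) = Σ N(rest − s) over sources s of rest; N(one piece) = 1:
  size 1 → [9]=1  [10]=1
  size 2 → [8,10]=1  [9,10]=2
  size 3 → [8,9,10]=3
  size 4 → [7,8,9,10]=3
  size 5 → [6,7,8,9,10]=3
  size 6 → [5,6,7,8,9,10]=3
  size 7 → [4,5,6,7,8,9,10]=3
  size 8 → [1,4,5,6,7,8,9,10]=3  [3,4,5,6,7,8,9,10]=3
  size 9 → [1,3,4,5,6,7,8,9,10]=6  [2,3,4,5,6,7,8,9,10]=3
  first=0(i) contributes 9
  first=1(a) contributes 3
|[w]| = 12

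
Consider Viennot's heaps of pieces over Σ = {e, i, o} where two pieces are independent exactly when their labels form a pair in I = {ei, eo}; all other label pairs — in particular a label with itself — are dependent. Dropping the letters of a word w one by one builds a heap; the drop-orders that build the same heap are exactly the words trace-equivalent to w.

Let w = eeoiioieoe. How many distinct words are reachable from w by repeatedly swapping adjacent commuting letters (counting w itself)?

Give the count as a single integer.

210

drop 0:e onto floor
drop 1:e onto {0:e}
drop 2:o onto floor
drop 3:i onto {2:o}
drop 4:i onto {3:i}
drop 5:o onto {4:i}
drop 6:i onto {5:o}
drop 7:e onto {1:e}
drop 8:o onto {6:i}
drop 9:e onto {7:e}
ground layer = {0:e, 2:o}
drop-orders for the pieces not yet dropped (sum over which currently-grounded one goes next):
  1 to go: {8} 1  {9} 1
  2 to go: {6,8} 1  {7,9} 1  {8,9} 2
  3 to go: {1,7,9} 1  {5,6,8} 1  {6,8,9} 3  {7,8,9} 3
  4 to go: {0,1,7,9} 1  {1,7,8,9} 4  {4,5,6,8} 1  {5,6,8,9} 4  {6,7,8,9} 6
  5 to go: {0,1,7,8,9} 5  {1,6,7,8,9} 10  {3,4,5,6,8} 1  {4,5,6,8,9} 5  {5,6,7,8,9} 10
  6 to go: {0,1,6,7,8,9} 15  {1,5,6,7,8,9} 20  {2,3,4,5,6,8} 1  {3,4,5,6,8,9} 6  {4,5,6,7,8,9} 15
  7 to go: {0,1,5,6,7,8,9} 35  {1,4,5,6,7,8,9} 35  {2,3,4,5,6,8,9} 7  {3,4,5,6,7,8,9} 21
  8 to go: {0,1,4,5,6,7,8,9} 70  {1,3,4,5,6,7,8,9} 56  {2,3,4,5,6,7,8,9} 28
  if 0:e drops first: 84 orders
  if 2:o drops first: 126 orders
heap linearizations: 210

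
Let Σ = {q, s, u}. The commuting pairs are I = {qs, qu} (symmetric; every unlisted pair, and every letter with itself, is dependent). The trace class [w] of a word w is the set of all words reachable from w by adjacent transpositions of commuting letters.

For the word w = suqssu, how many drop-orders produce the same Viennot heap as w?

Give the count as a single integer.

#0=s has no predecessor
#1=u depends on [0:s]
#2=q has no predecessor
#3=s depends on [1:u]
#4=s depends on [3:s]
#5=u depends on [4:s]
sources: [0:s, 2:q]
N(rest) = Σ N(rest − s) over sources s of rest; N(one piece) = 1:
  size 1 → [2]=1  [5]=1
  size 2 → [2,5]=2  [4,5]=1
  size 3 → [2,4,5]=3  [3,4,5]=1
  size 4 → [1,3,4,5]=1  [2,3,4,5]=4
  first=0(s) contributes 5
  first=2(q) contributes 1
|[w]| = 6

6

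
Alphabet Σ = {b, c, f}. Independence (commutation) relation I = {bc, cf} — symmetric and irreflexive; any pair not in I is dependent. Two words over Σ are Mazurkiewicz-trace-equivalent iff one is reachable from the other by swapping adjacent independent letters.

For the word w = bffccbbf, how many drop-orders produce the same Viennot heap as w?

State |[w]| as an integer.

#0=b has no predecessor
#1=f depends on [0:b]
#2=f depends on [1:f]
#3=c has no predecessor
#4=c depends on [3:c]
#5=b depends on [2:f]
#6=b depends on [5:b]
#7=f depends on [6:b]
sources: [0:b, 3:c]
N(rest) = Σ N(rest − s) over sources s of rest; N(one piece) = 1:
  size 1 → [4]=1  [7]=1
  size 2 → [3,4]=1  [4,7]=2  [6,7]=1
  size 3 → [3,4,7]=3  [4,6,7]=3  [5,6,7]=1
  size 4 → [2,5,6,7]=1  [3,4,6,7]=6  [4,5,6,7]=4
  size 5 → [1,2,5,6,7]=1  [2,4,5,6,7]=5  [3,4,5,6,7]=10
  size 6 → [0,1,2,5,6,7]=1  [1,2,4,5,6,7]=6  [2,3,4,5,6,7]=15
  first=0(b) contributes 21
  first=3(c) contributes 7
|[w]| = 28

28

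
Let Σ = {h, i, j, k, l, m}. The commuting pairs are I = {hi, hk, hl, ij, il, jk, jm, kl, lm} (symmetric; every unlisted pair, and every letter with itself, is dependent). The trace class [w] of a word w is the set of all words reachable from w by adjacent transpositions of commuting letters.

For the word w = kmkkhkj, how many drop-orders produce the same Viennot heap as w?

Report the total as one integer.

0(k) covers ∅
1(m) covers 0:k
2(k) covers 1:m
3(k) covers 2:k
4(h) covers 1:m
5(k) covers 3:k
6(j) covers 4:h
floor of heap: 0:k
completions by unplaced set U, small U first (add the entries for U minus each lowest piece of U):
  |U|=1: {5}:1  {6}:1
  |U|=2: {3,5}:1  {4,6}:1  {5,6}:2
  |U|=3: {2,3,5}:1  {3,5,6}:3  {4,5,6}:3
  |U|=4: {2,3,5,6}:4  {3,4,5,6}:6
  |U|=5: {2,3,4,5,6}:10
  start at 0(k): 10

10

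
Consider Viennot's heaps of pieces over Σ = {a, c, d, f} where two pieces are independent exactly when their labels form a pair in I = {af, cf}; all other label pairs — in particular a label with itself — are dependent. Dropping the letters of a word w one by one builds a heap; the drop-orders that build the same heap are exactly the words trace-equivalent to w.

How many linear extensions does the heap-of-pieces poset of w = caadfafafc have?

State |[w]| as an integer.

0(c) covers ∅
1(a) covers 0:c
2(a) covers 1:a
3(d) covers 2:a
4(f) covers 3:d
5(a) covers 3:d
6(f) covers 4:f
7(a) covers 5:a
8(f) covers 6:f
9(c) covers 7:a
floor of heap: 0:c
completions by unplaced set U, small U first (add the entries for U minus each lowest piece of U):
  |U|=1: {8}:1  {9}:1
  |U|=2: {6,8}:1  {7,9}:1  {8,9}:2
  |U|=3: {4,6,8}:1  {5,7,9}:1  {6,8,9}:3  {7,8,9}:3
  |U|=4: {4,6,8,9}:4  {5,7,8,9}:4  {6,7,8,9}:6
  |U|=5: {4,6,7,8,9}:10  {5,6,7,8,9}:10
  |U|=6: {4,5,6,7,8,9}:20
  |U|=7: {3,4,5,6,7,8,9}:20
  |U|=8: {2,3,4,5,6,7,8,9}:20
  start at 0(c): 20

20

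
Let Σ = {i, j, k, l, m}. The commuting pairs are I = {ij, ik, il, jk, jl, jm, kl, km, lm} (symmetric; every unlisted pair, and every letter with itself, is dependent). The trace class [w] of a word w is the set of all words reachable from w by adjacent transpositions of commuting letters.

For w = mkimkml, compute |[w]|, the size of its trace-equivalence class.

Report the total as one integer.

drop 0:m onto floor
drop 1:k onto floor
drop 2:i onto {0:m}
drop 3:m onto {2:i}
drop 4:k onto {1:k}
drop 5:m onto {3:m}
drop 6:l onto floor
ground layer = {0:m, 1:k, 6:l}
drop-orders for the pieces not yet dropped (sum over which currently-grounded one goes next):
  1 to go: {4} 1  {5} 1  {6} 1
  2 to go: {1,4} 1  {3,5} 1  {4,5} 2  {4,6} 2  {5,6} 2
  3 to go: {1,4,5} 3  {1,4,6} 3  {2,3,5} 1  {3,4,5} 3  {3,5,6} 3  {4,5,6} 6
  4 to go: {0,2,3,5} 1  {1,3,4,5} 6  {1,4,5,6} 12  {2,3,4,5} 4  {2,3,5,6} 4  {3,4,5,6} 12
  5 to go: {0,2,3,4,5} 5  {0,2,3,5,6} 5  {1,2,3,4,5} 10  {1,3,4,5,6} 30  {2,3,4,5,6} 20
  if 0:m drops first: 60 orders
  if 1:k drops first: 30 orders
  if 6:l drops first: 15 orders
heap linearizations: 105

105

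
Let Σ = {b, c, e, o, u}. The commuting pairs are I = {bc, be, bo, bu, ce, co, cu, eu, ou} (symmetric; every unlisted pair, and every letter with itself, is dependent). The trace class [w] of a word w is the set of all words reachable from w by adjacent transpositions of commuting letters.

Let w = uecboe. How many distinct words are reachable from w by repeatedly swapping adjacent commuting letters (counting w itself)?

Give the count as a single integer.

piece 0:u — minimal
piece 1:e — minimal
piece 2:c — minimal
piece 3:b — minimal
piece 4:o rests on {1:e}
piece 5:e rests on {4:o}
minimal pieces: {0:u, 1:e, 2:c, 3:b}
ways to finish when only these pieces remain (= sum over removing one remaining piece with nothing left below it):
  1 left: {0}→1  {2}→1  {3}→1  {5}→1
  2 left: {0,2}→2  {0,3}→2  {0,5}→2  {2,3}→2  {2,5}→2  {3,5}→2  {4,5}→1
  3 left: {0,2,3}→6  {0,2,5}→6  {0,3,5}→6  {0,4,5}→3  {1,4,5}→1  {2,3,5}→6  {2,4,5}→3  {3,4,5}→3
  4 left: {0,1,4,5}→4  {0,2,3,5}→24  {0,2,4,5}→12  {0,3,4,5}→12  {1,2,4,5}→4  {1,3,4,5}→4  {2,3,4,5}→12
  placing 0:u first → 20 extensions
  placing 1:e first → 60 extensions
  placing 2:c first → 20 extensions
  placing 3:b first → 20 extensions
total linear extensions = 120

120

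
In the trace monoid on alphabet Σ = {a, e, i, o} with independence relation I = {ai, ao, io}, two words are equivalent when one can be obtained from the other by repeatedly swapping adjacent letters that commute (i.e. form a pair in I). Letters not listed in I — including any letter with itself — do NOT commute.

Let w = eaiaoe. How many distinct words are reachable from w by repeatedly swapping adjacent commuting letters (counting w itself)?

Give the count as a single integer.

12

piece 0:e — minimal
piece 1:a rests on {0:e}
piece 2:i rests on {0:e}
piece 3:a rests on {1:a}
piece 4:o rests on {0:e}
piece 5:e rests on {2:i, 3:a, 4:o}
minimal pieces: {0:e}
ways to finish when only these pieces remain (= sum over removing one remaining piece with nothing left below it):
  1 left: {5}→1
  2 left: {2,5}→1  {3,5}→1  {4,5}→1
  3 left: {1,3,5}→1  {2,3,5}→2  {2,4,5}→2  {3,4,5}→2
  4 left: {1,2,3,5}→3  {1,3,4,5}→3  {2,3,4,5}→6
  placing 0:e first → 12 extensions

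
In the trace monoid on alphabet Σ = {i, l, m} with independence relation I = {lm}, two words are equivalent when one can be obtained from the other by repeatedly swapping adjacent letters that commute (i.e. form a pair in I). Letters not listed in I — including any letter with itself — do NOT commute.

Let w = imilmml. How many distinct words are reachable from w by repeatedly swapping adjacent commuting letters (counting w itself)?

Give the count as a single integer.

6

#0=i has no predecessor
#1=m depends on [0:i]
#2=i depends on [1:m]
#3=l depends on [2:i]
#4=m depends on [2:i]
#5=m depends on [4:m]
#6=l depends on [3:l]
sources: [0:i]
N(rest) = Σ N(rest − s) over sources s of rest; N(one piece) = 1:
  size 1 → [5]=1  [6]=1
  size 2 → [3,6]=1  [4,5]=1  [5,6]=2
  size 3 → [3,5,6]=3  [4,5,6]=3
  size 4 → [3,4,5,6]=6
  size 5 → [2,3,4,5,6]=6
  first=0(i) contributes 6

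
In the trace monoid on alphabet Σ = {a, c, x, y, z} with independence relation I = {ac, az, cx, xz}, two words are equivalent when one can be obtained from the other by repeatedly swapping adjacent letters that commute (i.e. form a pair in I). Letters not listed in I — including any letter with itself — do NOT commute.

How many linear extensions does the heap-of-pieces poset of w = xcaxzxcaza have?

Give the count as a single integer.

0(x) covers ∅
1(c) covers ∅
2(a) covers 0:x
3(x) covers 2:a
4(z) covers 1:c
5(x) covers 3:x
6(c) covers 4:z
7(a) covers 5:x
8(z) covers 6:c
9(a) covers 7:a
floor of heap: 0:x, 1:c
completions by unplaced set U, small U first (add the entries for U minus each lowest piece of U):
  |U|=1: {8}:1  {9}:1
  |U|=2: {6,8}:1  {7,9}:1  {8,9}:2
  |U|=3: {4,6,8}:1  {5,7,9}:1  {6,8,9}:3  {7,8,9}:3
  |U|=4: {1,4,6,8}:1  {3,5,7,9}:1  {4,6,8,9}:4  {5,7,8,9}:4  {6,7,8,9}:6
  |U|=5: {1,4,6,8,9}:5  {2,3,5,7,9}:1  {3,5,7,8,9}:5  {4,6,7,8,9}:10  {5,6,7,8,9}:10
  |U|=6: {0,2,3,5,7,9}:1  {1,4,6,7,8,9}:15  {2,3,5,7,8,9}:6  {3,5,6,7,8,9}:15  {4,5,6,7,8,9}:20
  |U|=7: {0,2,3,5,7,8,9}:7  {1,4,5,6,7,8,9}:35  {2,3,5,6,7,8,9}:21  {3,4,5,6,7,8,9}:35
  |U|=8: {0,2,3,5,6,7,8,9}:28  {1,3,4,5,6,7,8,9}:70  {2,3,4,5,6,7,8,9}:56
  start at 0(x): 126
  start at 1(c): 84
sum over floor = 210

210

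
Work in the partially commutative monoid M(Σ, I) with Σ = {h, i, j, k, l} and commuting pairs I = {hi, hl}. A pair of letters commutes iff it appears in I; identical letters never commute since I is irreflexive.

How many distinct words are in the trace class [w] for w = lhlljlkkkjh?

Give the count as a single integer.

4

0(l) covers ∅
1(h) covers ∅
2(l) covers 0:l
3(l) covers 2:l
4(j) covers 1:h, 3:l
5(l) covers 4:j
6(k) covers 5:l
7(k) covers 6:k
8(k) covers 7:k
9(j) covers 8:k
10(h) covers 9:j
floor of heap: 0:l, 1:h
completions by unplaced set U, small U first (add the entries for U minus each lowest piece of U):
  |U|=1: {10}:1
  |U|=2: {9,10}:1
  |U|=3: {8,9,10}:1
  |U|=4: {7,8,9,10}:1
  |U|=5: {6,7,8,9,10}:1
  |U|=6: {5,6,7,8,9,10}:1
  |U|=7: {4,5,6,7,8,9,10}:1
  |U|=8: {1,4,5,6,7,8,9,10}:1  {3,4,5,6,7,8,9,10}:1
  |U|=9: {1,3,4,5,6,7,8,9,10}:2  {2,3,4,5,6,7,8,9,10}:1
  start at 0(l): 3
  start at 1(h): 1
sum over floor = 4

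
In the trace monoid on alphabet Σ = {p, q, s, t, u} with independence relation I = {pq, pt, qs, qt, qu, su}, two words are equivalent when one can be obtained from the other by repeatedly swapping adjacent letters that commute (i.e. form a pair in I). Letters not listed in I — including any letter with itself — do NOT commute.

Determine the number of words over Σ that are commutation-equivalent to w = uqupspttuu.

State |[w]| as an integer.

30

0(u) covers ∅
1(q) covers ∅
2(u) covers 0:u
3(p) covers 2:u
4(s) covers 3:p
5(p) covers 4:s
6(t) covers 4:s
7(t) covers 6:t
8(u) covers 5:p, 7:t
9(u) covers 8:u
floor of heap: 0:u, 1:q
completions by unplaced set U, small U first (add the entries for U minus each lowest piece of U):
  |U|=1: {1}:1  {9}:1
  |U|=2: {1,9}:2  {8,9}:1
  |U|=3: {1,8,9}:3  {5,8,9}:1  {7,8,9}:1
  |U|=4: {1,5,8,9}:4  {1,7,8,9}:4  {5,7,8,9}:2  {6,7,8,9}:1
  |U|=5: {1,5,7,8,9}:10  {1,6,7,8,9}:5  {5,6,7,8,9}:3
  |U|=6: {1,5,6,7,8,9}:18  {4,5,6,7,8,9}:3
  |U|=7: {1,4,5,6,7,8,9}:21  {3,4,5,6,7,8,9}:3
  |U|=8: {1,3,4,5,6,7,8,9}:24  {2,3,4,5,6,7,8,9}:3
  start at 0(u): 27
  start at 1(q): 3
sum over floor = 30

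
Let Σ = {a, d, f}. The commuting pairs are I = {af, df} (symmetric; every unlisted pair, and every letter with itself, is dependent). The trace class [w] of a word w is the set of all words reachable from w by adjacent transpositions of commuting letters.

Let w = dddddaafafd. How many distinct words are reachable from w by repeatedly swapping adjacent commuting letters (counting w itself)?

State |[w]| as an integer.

55

piece 0:d — minimal
piece 1:d rests on {0:d}
piece 2:d rests on {1:d}
piece 3:d rests on {2:d}
piece 4:d rests on {3:d}
piece 5:a rests on {4:d}
piece 6:a rests on {5:a}
piece 7:f — minimal
piece 8:a rests on {6:a}
piece 9:f rests on {7:f}
piece 10:d rests on {8:a}
minimal pieces: {0:d, 7:f}
ways to finish when only these pieces remain (= sum over removing one remaining piece with nothing left below it):
  1 left: {9}→1  {10}→1
  2 left: {7,9}→1  {8,10}→1  {9,10}→2
  3 left: {6,8,10}→1  {7,9,10}→3  {8,9,10}→3
  4 left: {5,6,8,10}→1  {6,8,9,10}→4  {7,8,9,10}→6
  5 left: {4,5,6,8,10}→1  {5,6,8,9,10}→5  {6,7,8,9,10}→10
  6 left: {3,4,5,6,8,10}→1  {4,5,6,8,9,10}→6  {5,6,7,8,9,10}→15
  7 left: {2,3,4,5,6,8,10}→1  {3,4,5,6,8,9,10}→7  {4,5,6,7,8,9,10}→21
  8 left: {1,2,3,4,5,6,8,10}→1  {2,3,4,5,6,8,9,10}→8  {3,4,5,6,7,8,9,10}→28
  9 left: {0,1,2,3,4,5,6,8,10}→1  {1,2,3,4,5,6,8,9,10}→9  {2,3,4,5,6,7,8,9,10}→36
  placing 0:d first → 45 extensions
  placing 7:f first → 10 extensions
total linear extensions = 55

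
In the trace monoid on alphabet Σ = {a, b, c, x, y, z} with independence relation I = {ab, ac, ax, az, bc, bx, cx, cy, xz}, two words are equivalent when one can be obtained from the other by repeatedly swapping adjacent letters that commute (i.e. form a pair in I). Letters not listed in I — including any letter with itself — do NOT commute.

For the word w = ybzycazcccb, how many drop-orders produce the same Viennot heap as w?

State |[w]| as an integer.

52

#0=y has no predecessor
#1=b depends on [0:y]
#2=z depends on [1:b]
#3=y depends on [2:z]
#4=c depends on [2:z]
#5=a depends on [3:y]
#6=z depends on [3:y, 4:c]
#7=c depends on [6:z]
#8=c depends on [7:c]
#9=c depends on [8:c]
#10=b depends on [6:z]
sources: [0:y]
N(rest) = Σ N(rest − s) over sources s of rest; N(one piece) = 1:
  size 1 → [5]=1  [9]=1  [10]=1
  size 2 → [5,9]=2  [5,10]=2  [8,9]=1  [9,10]=2
  size 3 → [5,8,9]=3  [5,9,10]=6  [7,8,9]=1  [8,9,10]=3
  size 4 → [5,7,8,9]=4  [5,8,9,10]=12  [7,8,9,10]=4
  size 5 → [5,7,8,9,10]=20  [6,7,8,9,10]=4
  size 6 → [4,6,7,8,9,10]=4  [5,6,7,8,9,10]=24
  size 7 → [3,5,6,7,8,9,10]=24  [4,5,6,7,8,9,10]=28
  size 8 → [3,4,5,6,7,8,9,10]=52
  size 9 → [2,3,4,5,6,7,8,9,10]=52
  first=0(y) contributes 52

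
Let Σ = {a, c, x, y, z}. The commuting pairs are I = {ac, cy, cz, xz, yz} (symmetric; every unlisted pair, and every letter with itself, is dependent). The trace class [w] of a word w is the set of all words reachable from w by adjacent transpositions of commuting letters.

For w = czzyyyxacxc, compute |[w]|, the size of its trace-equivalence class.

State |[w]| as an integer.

0(c) covers ∅
1(z) covers ∅
2(z) covers 1:z
3(y) covers ∅
4(y) covers 3:y
5(y) covers 4:y
6(x) covers 0:c, 5:y
7(a) covers 2:z, 6:x
8(c) covers 6:x
9(x) covers 7:a, 8:c
10(c) covers 9:x
floor of heap: 0:c, 1:z, 3:y
completions by unplaced set U, small U first (add the entries for U minus each lowest piece of U):
  |U|=1: {10}:1
  |U|=2: {9,10}:1
  |U|=3: {7,9,10}:1  {8,9,10}:1
  |U|=4: {2,7,9,10}:1  {7,8,9,10}:2
  |U|=5: {1,2,7,9,10}:1  {2,7,8,9,10}:3  {6,7,8,9,10}:2
  |U|=6: {0,6,7,8,9,10}:2  {1,2,7,8,9,10}:4  {2,6,7,8,9,10}:5  {5,6,7,8,9,10}:2
  |U|=7: {0,2,6,7,8,9,10}:7  {0,5,6,7,8,9,10}:4  {1,2,6,7,8,9,10}:9  {2,5,6,7,8,9,10}:7  {4,5,6,7,8,9,10}:2
  |U|=8: {0,1,2,6,7,8,9,10}:16  {0,2,5,6,7,8,9,10}:18  {0,4,5,6,7,8,9,10}:6  {1,2,5,6,7,8,9,10}:16  {2,4,5,6,7,8,9,10}:9  {3,4,5,6,7,8,9,10}:2
  |U|=9: {0,1,2,5,6,7,8,9,10}:50  {0,2,4,5,6,7,8,9,10}:33  {0,3,4,5,6,7,8,9,10}:8  {1,2,4,5,6,7,8,9,10}:25  {2,3,4,5,6,7,8,9,10}:11
  start at 0(c): 36
  start at 1(z): 52
  start at 3(y): 108
sum over floor = 196

196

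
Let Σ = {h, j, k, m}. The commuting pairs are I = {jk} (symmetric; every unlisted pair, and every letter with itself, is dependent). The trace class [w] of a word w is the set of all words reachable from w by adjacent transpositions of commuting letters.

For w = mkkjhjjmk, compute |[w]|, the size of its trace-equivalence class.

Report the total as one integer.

#0=m has no predecessor
#1=k depends on [0:m]
#2=k depends on [1:k]
#3=j depends on [0:m]
#4=h depends on [2:k, 3:j]
#5=j depends on [4:h]
#6=j depends on [5:j]
#7=m depends on [6:j]
#8=k depends on [7:m]
sources: [0:m]
N(rest) = Σ N(rest − s) over sources s of rest; N(one piece) = 1:
  size 1 → [8]=1
  size 2 → [7,8]=1
  size 3 → [6,7,8]=1
  size 4 → [5,6,7,8]=1
  size 5 → [4,5,6,7,8]=1
  size 6 → [2,4,5,6,7,8]=1  [3,4,5,6,7,8]=1
  size 7 → [1,2,4,5,6,7,8]=1  [2,3,4,5,6,7,8]=2
  first=0(m) contributes 3

3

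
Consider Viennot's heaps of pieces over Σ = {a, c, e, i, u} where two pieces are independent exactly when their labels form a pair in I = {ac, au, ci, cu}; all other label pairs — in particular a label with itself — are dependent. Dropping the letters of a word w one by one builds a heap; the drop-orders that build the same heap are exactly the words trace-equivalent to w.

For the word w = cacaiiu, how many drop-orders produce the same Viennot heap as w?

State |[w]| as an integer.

21

piece 0:c — minimal
piece 1:a — minimal
piece 2:c rests on {0:c}
piece 3:a rests on {1:a}
piece 4:i rests on {3:a}
piece 5:i rests on {4:i}
piece 6:u rests on {5:i}
minimal pieces: {0:c, 1:a}
ways to finish when only these pieces remain (= sum over removing one remaining piece with nothing left below it):
  1 left: {2}→1  {6}→1
  2 left: {0,2}→1  {2,6}→2  {5,6}→1
  3 left: {0,2,6}→3  {2,5,6}→3  {4,5,6}→1
  4 left: {0,2,5,6}→6  {2,4,5,6}→4  {3,4,5,6}→1
  5 left: {0,2,4,5,6}→10  {1,3,4,5,6}→1  {2,3,4,5,6}→5
  placing 0:c first → 6 extensions
  placing 1:a first → 15 extensions
total linear extensions = 21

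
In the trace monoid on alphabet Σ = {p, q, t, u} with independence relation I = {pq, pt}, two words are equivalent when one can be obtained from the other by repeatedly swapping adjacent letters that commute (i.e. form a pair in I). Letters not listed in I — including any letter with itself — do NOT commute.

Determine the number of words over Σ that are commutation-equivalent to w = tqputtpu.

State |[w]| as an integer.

9

drop 0:t onto floor
drop 1:q onto {0:t}
drop 2:p onto floor
drop 3:u onto {1:q, 2:p}
drop 4:t onto {3:u}
drop 5:t onto {4:t}
drop 6:p onto {3:u}
drop 7:u onto {5:t, 6:p}
ground layer = {0:t, 2:p}
drop-orders for the pieces not yet dropped (sum over which currently-grounded one goes next):
  1 to go: {7} 1
  2 to go: {5,7} 1  {6,7} 1
  3 to go: {4,5,7} 1  {5,6,7} 2
  4 to go: {4,5,6,7} 3
  5 to go: {3,4,5,6,7} 3
  6 to go: {1,3,4,5,6,7} 3  {2,3,4,5,6,7} 3
  if 0:t drops first: 6 orders
  if 2:p drops first: 3 orders
heap linearizations: 9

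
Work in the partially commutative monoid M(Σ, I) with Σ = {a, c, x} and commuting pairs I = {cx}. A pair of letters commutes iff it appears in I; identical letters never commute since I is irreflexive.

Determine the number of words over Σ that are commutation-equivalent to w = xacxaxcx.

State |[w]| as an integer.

#0=x has no predecessor
#1=a depends on [0:x]
#2=c depends on [1:a]
#3=x depends on [1:a]
#4=a depends on [2:c, 3:x]
#5=x depends on [4:a]
#6=c depends on [4:a]
#7=x depends on [5:x]
sources: [0:x]
N(rest) = Σ N(rest − s) over sources s of rest; N(one piece) = 1:
  size 1 → [6]=1  [7]=1
  size 2 → [5,7]=1  [6,7]=2
  size 3 → [5,6,7]=3
  size 4 → [4,5,6,7]=3
  size 5 → [2,4,5,6,7]=3  [3,4,5,6,7]=3
  size 6 → [2,3,4,5,6,7]=6
  first=0(x) contributes 6

6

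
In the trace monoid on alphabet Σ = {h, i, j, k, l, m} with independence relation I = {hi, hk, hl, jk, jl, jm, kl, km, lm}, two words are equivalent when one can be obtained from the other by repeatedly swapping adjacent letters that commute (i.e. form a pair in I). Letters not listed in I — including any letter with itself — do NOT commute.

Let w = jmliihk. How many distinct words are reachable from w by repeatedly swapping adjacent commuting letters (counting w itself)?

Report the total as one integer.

26

#0=j has no predecessor
#1=m has no predecessor
#2=l has no predecessor
#3=i depends on [0:j, 1:m, 2:l]
#4=i depends on [3:i]
#5=h depends on [0:j, 1:m]
#6=k depends on [4:i]
sources: [0:j, 1:m, 2:l]
N(rest) = Σ N(rest − s) over sources s of rest; N(one piece) = 1:
  size 1 → [5]=1  [6]=1
  size 2 → [4,6]=1  [5,6]=2
  size 3 → [3,4,6]=1  [4,5,6]=3
  size 4 → [2,3,4,6]=1  [3,4,5,6]=4
  size 5 → [0,3,4,5,6]=4  [1,3,4,5,6]=4  [2,3,4,5,6]=5
  first=0(j) contributes 9
  first=1(m) contributes 9
  first=2(l) contributes 8
|[w]| = 26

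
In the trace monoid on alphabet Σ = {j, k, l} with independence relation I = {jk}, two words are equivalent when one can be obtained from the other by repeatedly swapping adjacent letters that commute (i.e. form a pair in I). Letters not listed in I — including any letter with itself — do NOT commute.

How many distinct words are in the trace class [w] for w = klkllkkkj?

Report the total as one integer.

drop 0:k onto floor
drop 1:l onto {0:k}
drop 2:k onto {1:l}
drop 3:l onto {2:k}
drop 4:l onto {3:l}
drop 5:k onto {4:l}
drop 6:k onto {5:k}
drop 7:k onto {6:k}
drop 8:j onto {4:l}
ground layer = {0:k}
drop-orders for the pieces not yet dropped (sum over which currently-grounded one goes next):
  1 to go: {7} 1  {8} 1
  2 to go: {6,7} 1  {7,8} 2
  3 to go: {5,6,7} 1  {6,7,8} 3
  4 to go: {5,6,7,8} 4
  5 to go: {4,5,6,7,8} 4
  6 to go: {3,4,5,6,7,8} 4
  7 to go: {2,3,4,5,6,7,8} 4
  if 0:k drops first: 4 orders

4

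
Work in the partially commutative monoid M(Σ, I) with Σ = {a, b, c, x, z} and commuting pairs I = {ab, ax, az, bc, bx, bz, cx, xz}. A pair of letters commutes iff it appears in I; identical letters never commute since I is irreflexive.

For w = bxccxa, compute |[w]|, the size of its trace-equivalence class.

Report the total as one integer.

60

piece 0:b — minimal
piece 1:x — minimal
piece 2:c — minimal
piece 3:c rests on {2:c}
piece 4:x rests on {1:x}
piece 5:a rests on {3:c}
minimal pieces: {0:b, 1:x, 2:c}
ways to finish when only these pieces remain (= sum over removing one remaining piece with nothing left below it):
  1 left: {0}→1  {4}→1  {5}→1
  2 left: {0,4}→2  {0,5}→2  {1,4}→1  {3,5}→1  {4,5}→2
  3 left: {0,1,4}→3  {0,3,5}→3  {0,4,5}→6  {1,4,5}→3  {2,3,5}→1  {3,4,5}→3
  4 left: {0,1,4,5}→12  {0,2,3,5}→4  {0,3,4,5}→12  {1,3,4,5}→6  {2,3,4,5}→4
  placing 0:b first → 10 extensions
  placing 1:x first → 20 extensions
  placing 2:c first → 30 extensions
total linear extensions = 60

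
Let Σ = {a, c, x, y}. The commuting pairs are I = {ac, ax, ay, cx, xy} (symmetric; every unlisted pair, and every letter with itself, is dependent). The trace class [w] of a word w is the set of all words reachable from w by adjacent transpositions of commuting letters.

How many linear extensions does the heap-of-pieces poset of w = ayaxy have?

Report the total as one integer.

30

drop 0:a onto floor
drop 1:y onto floor
drop 2:a onto {0:a}
drop 3:x onto floor
drop 4:y onto {1:y}
ground layer = {0:a, 1:y, 3:x}
drop-orders for the pieces not yet dropped (sum over which currently-grounded one goes next):
  1 to go: {2} 1  {3} 1  {4} 1
  2 to go: {0,2} 1  {1,4} 1  {2,3} 2  {2,4} 2  {3,4} 2
  3 to go: {0,2,3} 3  {0,2,4} 3  {1,2,4} 3  {1,3,4} 3  {2,3,4} 6
  if 0:a drops first: 12 orders
  if 1:y drops first: 12 orders
  if 3:x drops first: 6 orders
heap linearizations: 30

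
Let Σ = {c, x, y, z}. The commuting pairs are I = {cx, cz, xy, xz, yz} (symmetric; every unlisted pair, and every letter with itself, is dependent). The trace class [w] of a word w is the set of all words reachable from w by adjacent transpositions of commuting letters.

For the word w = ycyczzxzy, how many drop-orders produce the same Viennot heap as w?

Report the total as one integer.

504

#0=y has no predecessor
#1=c depends on [0:y]
#2=y depends on [1:c]
#3=c depends on [2:y]
#4=z has no predecessor
#5=z depends on [4:z]
#6=x has no predecessor
#7=z depends on [5:z]
#8=y depends on [3:c]
sources: [0:y, 4:z, 6:x]
N(rest) = Σ N(rest − s) over sources s of rest; N(one piece) = 1:
  size 1 → [6]=1  [7]=1  [8]=1
  size 2 → [3,8]=1  [5,7]=1  [6,7]=2  [6,8]=2  [7,8]=2
  size 3 → [2,3,8]=1  [3,6,8]=3  [3,7,8]=3  [4,5,7]=1  [5,6,7]=3  [5,7,8]=3  [6,7,8]=6
  size 4 → [1,2,3,8]=1  [2,3,6,8]=4  [2,3,7,8]=4  [3,5,7,8]=6  [3,6,7,8]=12  [4,5,6,7]=4  [4,5,7,8]=4  [5,6,7,8]=12
  size 5 → [0,1,2,3,8]=1  [1,2,3,6,8]=5  [1,2,3,7,8]=5  [2,3,5,7,8]=10  [2,3,6,7,8]=20  [3,4,5,7,8]=10  [3,5,6,7,8]=30  [4,5,6,7,8]=20
  size 6 → [0,1,2,3,6,8]=6  [0,1,2,3,7,8]=6  [1,2,3,5,7,8]=15  [1,2,3,6,7,8]=30  [2,3,4,5,7,8]=20  [2,3,5,6,7,8]=60  [3,4,5,6,7,8]=60
  size 7 → [0,1,2,3,5,7,8]=21  [0,1,2,3,6,7,8]=42  [1,2,3,4,5,7,8]=35  [1,2,3,5,6,7,8]=105  [2,3,4,5,6,7,8]=140
  first=0(y) contributes 280
  first=4(z) contributes 168
  first=6(x) contributes 56
|[w]| = 504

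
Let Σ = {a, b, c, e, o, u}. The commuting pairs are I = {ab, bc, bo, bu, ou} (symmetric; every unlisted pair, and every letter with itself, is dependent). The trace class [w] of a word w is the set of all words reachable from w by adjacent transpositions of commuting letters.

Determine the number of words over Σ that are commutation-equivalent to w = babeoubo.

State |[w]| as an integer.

36

0(b) covers ∅
1(a) covers ∅
2(b) covers 0:b
3(e) covers 1:a, 2:b
4(o) covers 3:e
5(u) covers 3:e
6(b) covers 3:e
7(o) covers 4:o
floor of heap: 0:b, 1:a
completions by unplaced set U, small U first (add the entries for U minus each lowest piece of U):
  |U|=1: {5}:1  {6}:1  {7}:1
  |U|=2: {4,7}:1  {5,6}:2  {5,7}:2  {6,7}:2
  |U|=3: {4,5,7}:3  {4,6,7}:3  {5,6,7}:6
  |U|=4: {4,5,6,7}:12
  |U|=5: {3,4,5,6,7}:12
  |U|=6: {1,3,4,5,6,7}:12  {2,3,4,5,6,7}:12
  start at 0(b): 24
  start at 1(a): 12
sum over floor = 36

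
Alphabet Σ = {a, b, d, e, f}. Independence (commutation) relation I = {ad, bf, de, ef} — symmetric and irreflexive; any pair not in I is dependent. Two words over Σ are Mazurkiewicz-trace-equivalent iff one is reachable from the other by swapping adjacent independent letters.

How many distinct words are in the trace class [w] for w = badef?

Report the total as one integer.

drop 0:b onto floor
drop 1:a onto {0:b}
drop 2:d onto {0:b}
drop 3:e onto {1:a}
drop 4:f onto {1:a, 2:d}
ground layer = {0:b}
drop-orders for the pieces not yet dropped (sum over which currently-grounded one goes next):
  1 to go: {3} 1  {4} 1
  2 to go: {2,4} 1  {3,4} 2
  3 to go: {1,3,4} 2  {2,3,4} 3
  if 0:b drops first: 5 orders

5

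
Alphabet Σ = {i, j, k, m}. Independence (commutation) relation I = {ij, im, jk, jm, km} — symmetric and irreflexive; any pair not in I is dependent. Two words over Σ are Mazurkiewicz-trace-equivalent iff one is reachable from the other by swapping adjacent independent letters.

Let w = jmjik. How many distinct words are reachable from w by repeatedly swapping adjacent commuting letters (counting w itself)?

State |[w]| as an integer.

#0=j has no predecessor
#1=m has no predecessor
#2=j depends on [0:j]
#3=i has no predecessor
#4=k depends on [3:i]
sources: [0:j, 1:m, 3:i]
N(rest) = Σ N(rest − s) over sources s of rest; N(one piece) = 1:
  size 1 → [1]=1  [2]=1  [4]=1
  size 2 → [0,2]=1  [1,2]=2  [1,4]=2  [2,4]=2  [3,4]=1
  size 3 → [0,1,2]=3  [0,2,4]=3  [1,2,4]=6  [1,3,4]=3  [2,3,4]=3
  first=0(j) contributes 12
  first=1(m) contributes 6
  first=3(i) contributes 12
|[w]| = 30

30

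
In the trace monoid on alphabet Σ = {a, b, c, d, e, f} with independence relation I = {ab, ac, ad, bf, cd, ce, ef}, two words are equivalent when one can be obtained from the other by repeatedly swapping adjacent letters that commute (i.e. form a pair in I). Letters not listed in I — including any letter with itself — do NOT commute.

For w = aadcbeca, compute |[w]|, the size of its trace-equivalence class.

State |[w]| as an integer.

#0=a has no predecessor
#1=a depends on [0:a]
#2=d has no predecessor
#3=c has no predecessor
#4=b depends on [2:d, 3:c]
#5=e depends on [1:a, 4:b]
#6=c depends on [4:b]
#7=a depends on [5:e]
sources: [0:a, 2:d, 3:c]
N(rest) = Σ N(rest − s) over sources s of rest; N(one piece) = 1:
  size 1 → [6]=1  [7]=1
  size 2 → [5,7]=1  [6,7]=2
  size 3 → [1,5,7]=1  [5,6,7]=3
  size 4 → [0,1,5,7]=1  [1,5,6,7]=4  [4,5,6,7]=3
  size 5 → [0,1,5,6,7]=5  [1,4,5,6,7]=7  [2,4,5,6,7]=3  [3,4,5,6,7]=3
  size 6 → [0,1,4,5,6,7]=12  [1,2,4,5,6,7]=10  [1,3,4,5,6,7]=10  [2,3,4,5,6,7]=6
  first=0(a) contributes 26
  first=2(d) contributes 22
  first=3(c) contributes 22
|[w]| = 70

70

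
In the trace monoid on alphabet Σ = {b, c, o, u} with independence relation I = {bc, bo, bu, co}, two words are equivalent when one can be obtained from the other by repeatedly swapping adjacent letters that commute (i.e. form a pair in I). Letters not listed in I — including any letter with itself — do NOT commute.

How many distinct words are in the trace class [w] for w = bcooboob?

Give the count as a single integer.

drop 0:b onto floor
drop 1:c onto floor
drop 2:o onto floor
drop 3:o onto {2:o}
drop 4:b onto {0:b}
drop 5:o onto {3:o}
drop 6:o onto {5:o}
drop 7:b onto {4:b}
ground layer = {0:b, 1:c, 2:o}
drop-orders for the pieces not yet dropped (sum over which currently-grounded one goes next):
  1 to go: {1} 1  {6} 1  {7} 1
  2 to go: {1,6} 2  {1,7} 2  {4,7} 1  {5,6} 1  {6,7} 2
  3 to go: {0,4,7} 1  {1,4,7} 3  {1,5,6} 3  {1,6,7} 6  {3,5,6} 1  {4,6,7} 3  {5,6,7} 3
  4 to go: {0,1,4,7} 4  {0,4,6,7} 4  {1,3,5,6} 4  {1,4,6,7} 12  {1,5,6,7} 12  {2,3,5,6} 1  {3,5,6,7} 4  {4,5,6,7} 6
  5 to go: {0,1,4,6,7} 20  {0,4,5,6,7} 10  {1,2,3,5,6} 5  {1,3,5,6,7} 20  {1,4,5,6,7} 30  {2,3,5,6,7} 5  {3,4,5,6,7} 10
  6 to go: {0,1,4,5,6,7} 60  {0,3,4,5,6,7} 20  {1,2,3,5,6,7} 30  {1,3,4,5,6,7} 60  {2,3,4,5,6,7} 15
  if 0:b drops first: 105 orders
  if 1:c drops first: 35 orders
  if 2:o drops first: 140 orders
heap linearizations: 280

280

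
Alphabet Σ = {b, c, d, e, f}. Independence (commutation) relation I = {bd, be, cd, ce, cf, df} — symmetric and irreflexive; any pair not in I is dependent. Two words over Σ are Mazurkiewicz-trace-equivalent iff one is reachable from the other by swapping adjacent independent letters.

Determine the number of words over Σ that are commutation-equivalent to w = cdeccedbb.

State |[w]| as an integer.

drop 0:c onto floor
drop 1:d onto floor
drop 2:e onto {1:d}
drop 3:c onto {0:c}
drop 4:c onto {3:c}
drop 5:e onto {2:e}
drop 6:d onto {5:e}
drop 7:b onto {4:c}
drop 8:b onto {7:b}
ground layer = {0:c, 1:d}
drop-orders for the pieces not yet dropped (sum over which currently-grounded one goes next):
  1 to go: {6} 1  {8} 1
  2 to go: {5,6} 1  {6,8} 2  {7,8} 1
  3 to go: {2,5,6} 1  {4,7,8} 1  {5,6,8} 3  {6,7,8} 3
  4 to go: {1,2,5,6} 1  {2,5,6,8} 4  {3,4,7,8} 1  {4,6,7,8} 4  {5,6,7,8} 6
  5 to go: {0,3,4,7,8} 1  {1,2,5,6,8} 5  {2,5,6,7,8} 10  {3,4,6,7,8} 5  {4,5,6,7,8} 10
  6 to go: {0,3,4,6,7,8} 6  {1,2,5,6,7,8} 15  {2,4,5,6,7,8} 20  {3,4,5,6,7,8} 15
  7 to go: {0,3,4,5,6,7,8} 21  {1,2,4,5,6,7,8} 35  {2,3,4,5,6,7,8} 35
  if 0:c drops first: 70 orders
  if 1:d drops first: 56 orders
heap linearizations: 126

126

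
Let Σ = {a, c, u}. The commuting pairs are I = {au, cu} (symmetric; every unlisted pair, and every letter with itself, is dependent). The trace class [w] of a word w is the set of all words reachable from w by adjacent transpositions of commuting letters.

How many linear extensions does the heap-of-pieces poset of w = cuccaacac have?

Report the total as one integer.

drop 0:c onto floor
drop 1:u onto floor
drop 2:c onto {0:c}
drop 3:c onto {2:c}
drop 4:a onto {3:c}
drop 5:a onto {4:a}
drop 6:c onto {5:a}
drop 7:a onto {6:c}
drop 8:c onto {7:a}
ground layer = {0:c, 1:u}
drop-orders for the pieces not yet dropped (sum over which currently-grounded one goes next):
  1 to go: {1} 1  {8} 1
  2 to go: {1,8} 2  {7,8} 1
  3 to go: {1,7,8} 3  {6,7,8} 1
  4 to go: {1,6,7,8} 4  {5,6,7,8} 1
  5 to go: {1,5,6,7,8} 5  {4,5,6,7,8} 1
  6 to go: {1,4,5,6,7,8} 6  {3,4,5,6,7,8} 1
  7 to go: {1,3,4,5,6,7,8} 7  {2,3,4,5,6,7,8} 1
  if 0:c drops first: 8 orders
  if 1:u drops first: 1 orders
heap linearizations: 9

9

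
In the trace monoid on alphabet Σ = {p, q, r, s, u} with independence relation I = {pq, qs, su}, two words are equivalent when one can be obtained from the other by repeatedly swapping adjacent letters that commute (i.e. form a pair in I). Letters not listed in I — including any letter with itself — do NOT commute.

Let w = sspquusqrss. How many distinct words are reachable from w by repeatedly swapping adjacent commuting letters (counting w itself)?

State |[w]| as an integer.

17

#0=s has no predecessor
#1=s depends on [0:s]
#2=p depends on [1:s]
#3=q has no predecessor
#4=u depends on [2:p, 3:q]
#5=u depends on [4:u]
#6=s depends on [2:p]
#7=q depends on [5:u]
#8=r depends on [6:s, 7:q]
#9=s depends on [8:r]
#10=s depends on [9:s]
sources: [0:s, 3:q]
N(rest) = Σ N(rest − s) over sources s of rest; N(one piece) = 1:
  size 1 → [10]=1
  size 2 → [9,10]=1
  size 3 → [8,9,10]=1
  size 4 → [6,8,9,10]=1  [7,8,9,10]=1
  size 5 → [5,7,8,9,10]=1  [6,7,8,9,10]=2
  size 6 → [4,5,7,8,9,10]=1  [5,6,7,8,9,10]=3
  size 7 → [3,4,5,7,8,9,10]=1  [4,5,6,7,8,9,10]=4
  size 8 → [2,4,5,6,7,8,9,10]=4  [3,4,5,6,7,8,9,10]=5
  size 9 → [1,2,4,5,6,7,8,9,10]=4  [2,3,4,5,6,7,8,9,10]=9
  first=0(s) contributes 13
  first=3(q) contributes 4
|[w]| = 17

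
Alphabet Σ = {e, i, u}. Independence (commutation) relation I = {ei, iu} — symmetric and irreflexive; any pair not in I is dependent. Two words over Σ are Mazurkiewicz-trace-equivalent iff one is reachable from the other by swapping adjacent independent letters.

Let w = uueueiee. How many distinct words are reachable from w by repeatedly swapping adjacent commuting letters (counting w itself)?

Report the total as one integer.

8

piece 0:u — minimal
piece 1:u rests on {0:u}
piece 2:e rests on {1:u}
piece 3:u rests on {2:e}
piece 4:e rests on {3:u}
piece 5:i — minimal
piece 6:e rests on {4:e}
piece 7:e rests on {6:e}
minimal pieces: {0:u, 5:i}
ways to finish when only these pieces remain (= sum over removing one remaining piece with nothing left below it):
  1 left: {5}→1  {7}→1
  2 left: {5,7}→2  {6,7}→1
  3 left: {4,6,7}→1  {5,6,7}→3
  4 left: {3,4,6,7}→1  {4,5,6,7}→4
  5 left: {2,3,4,6,7}→1  {3,4,5,6,7}→5
  6 left: {1,2,3,4,6,7}→1  {2,3,4,5,6,7}→6
  placing 0:u first → 7 extensions
  placing 5:i first → 1 extensions
total linear extensions = 8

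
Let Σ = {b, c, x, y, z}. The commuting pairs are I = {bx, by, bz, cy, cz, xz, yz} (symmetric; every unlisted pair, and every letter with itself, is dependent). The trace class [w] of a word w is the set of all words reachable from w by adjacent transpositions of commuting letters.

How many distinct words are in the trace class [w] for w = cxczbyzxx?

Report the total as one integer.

252

0(c) covers ∅
1(x) covers 0:c
2(c) covers 1:x
3(z) covers ∅
4(b) covers 2:c
5(y) covers 1:x
6(z) covers 3:z
7(x) covers 2:c, 5:y
8(x) covers 7:x
floor of heap: 0:c, 3:z
completions by unplaced set U, small U first (add the entries for U minus each lowest piece of U):
  |U|=1: {4}:1  {6}:1  {8}:1
  |U|=2: {3,6}:1  {4,6}:2  {4,8}:2  {6,8}:2  {7,8}:1
  |U|=3: {3,4,6}:3  {3,6,8}:3  {4,6,8}:6  {4,7,8}:3  {5,7,8}:1  {6,7,8}:3
  |U|=4: {2,4,7,8}:3  {3,4,6,8}:12  {3,6,7,8}:6  {4,5,7,8}:4  {4,6,7,8}:12  {5,6,7,8}:4
  |U|=5: {2,4,5,7,8}:7  {2,4,6,7,8}:15  {3,4,6,7,8}:30  {3,5,6,7,8}:10  {4,5,6,7,8}:20
  |U|=6: {1,2,4,5,7,8}:7  {2,3,4,6,7,8}:45  {2,4,5,6,7,8}:42  {3,4,5,6,7,8}:60
  |U|=7: {0,1,2,4,5,7,8}:7  {1,2,4,5,6,7,8}:49  {2,3,4,5,6,7,8}:147
  start at 0(c): 196
  start at 3(z): 56
sum over floor = 252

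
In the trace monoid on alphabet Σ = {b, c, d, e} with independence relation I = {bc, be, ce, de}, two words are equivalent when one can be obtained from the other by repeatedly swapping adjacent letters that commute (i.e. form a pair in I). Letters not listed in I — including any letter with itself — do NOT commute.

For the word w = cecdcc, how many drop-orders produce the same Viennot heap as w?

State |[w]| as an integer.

drop 0:c onto floor
drop 1:e onto floor
drop 2:c onto {0:c}
drop 3:d onto {2:c}
drop 4:c onto {3:d}
drop 5:c onto {4:c}
ground layer = {0:c, 1:e}
drop-orders for the pieces not yet dropped (sum over which currently-grounded one goes next):
  1 to go: {1} 1  {5} 1
  2 to go: {1,5} 2  {4,5} 1
  3 to go: {1,4,5} 3  {3,4,5} 1
  4 to go: {1,3,4,5} 4  {2,3,4,5} 1
  if 0:c drops first: 5 orders
  if 1:e drops first: 1 orders
heap linearizations: 6

6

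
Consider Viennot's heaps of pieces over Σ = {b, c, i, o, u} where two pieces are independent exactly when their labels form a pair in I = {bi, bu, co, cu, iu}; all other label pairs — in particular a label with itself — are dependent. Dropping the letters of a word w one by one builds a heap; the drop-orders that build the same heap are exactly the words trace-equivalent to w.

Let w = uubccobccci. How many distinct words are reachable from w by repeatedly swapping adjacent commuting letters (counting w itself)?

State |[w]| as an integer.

drop 0:u onto floor
drop 1:u onto {0:u}
drop 2:b onto floor
drop 3:c onto {2:b}
drop 4:c onto {3:c}
drop 5:o onto {1:u, 2:b}
drop 6:b onto {4:c, 5:o}
drop 7:c onto {6:b}
drop 8:c onto {7:c}
drop 9:c onto {8:c}
drop 10:i onto {9:c}
ground layer = {0:u, 2:b}
drop-orders for the pieces not yet dropped (sum over which currently-grounded one goes next):
  1 to go: {10} 1
  2 to go: {9,10} 1
  3 to go: {8,9,10} 1
  4 to go: {7,8,9,10} 1
  5 to go: {6,7,8,9,10} 1
  6 to go: {4,6,7,8,9,10} 1  {5,6,7,8,9,10} 1
  7 to go: {1,5,6,7,8,9,10} 1  {3,4,6,7,8,9,10} 1  {4,5,6,7,8,9,10} 2
  8 to go: {0,1,5,6,7,8,9,10} 1  {1,4,5,6,7,8,9,10} 3  {3,4,5,6,7,8,9,10} 3
  9 to go: {0,1,4,5,6,7,8,9,10} 4  {1,3,4,5,6,7,8,9,10} 6  {2,3,4,5,6,7,8,9,10} 3
  if 0:u drops first: 9 orders
  if 2:b drops first: 10 orders
heap linearizations: 19

19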